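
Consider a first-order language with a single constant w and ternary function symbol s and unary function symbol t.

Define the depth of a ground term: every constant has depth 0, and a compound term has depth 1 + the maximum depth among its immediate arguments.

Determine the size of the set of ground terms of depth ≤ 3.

Let N_k = |{terms of depth ≤ k}|. Then N_0 = 1 and N_k = 1 + N_{k-1}^3 + N_{k-1} for k ≥ 1 (one summand per function symbol, arity giving the exponent).
N_0 = 1
N_1 = 1 + 1^3 + 1 = 3
N_2 = 1 + 3^3 + 3 = 31
N_3 = 1 + 31^3 + 31 = 29823

29823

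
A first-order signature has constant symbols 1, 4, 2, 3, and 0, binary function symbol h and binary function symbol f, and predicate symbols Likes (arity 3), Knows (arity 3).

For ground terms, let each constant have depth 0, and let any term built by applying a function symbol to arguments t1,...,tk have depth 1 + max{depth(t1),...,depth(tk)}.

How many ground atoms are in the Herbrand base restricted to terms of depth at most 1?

First count ground terms of depth ≤ 1.
Count level by level. With function symbols h/2, f/2, the terms of depth ≤ k are the 5 constants together with each function applied to depth-≤(k−1) tuples, so N_k = 5 + N_{k-1}^2 + N_{k-1}^2.
N_0 = 5
N_1 = 5 + 5^2 + 5^2 = 55
So |H| = 55.
Each predicate of arity r yields |H|^r ground atoms (one per choice of an r-tuple from H):
  Likes: 55^3 = 166375;  Knows: 55^3 = 166375
Total ground atoms: 166375 + 166375 = 332750.

332750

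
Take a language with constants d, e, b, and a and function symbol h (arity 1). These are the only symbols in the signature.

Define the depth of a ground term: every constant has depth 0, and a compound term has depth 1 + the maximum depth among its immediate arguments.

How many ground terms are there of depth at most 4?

20

Write N_k for the number of ground terms of depth ≤ k. A term of depth ≤ k is either a constant or a function symbol applied to arguments of depth ≤ k−1, so N_k = 4 + N_{k-1}.
N_0 = 4
N_1 = 4 + 4 = 8
N_2 = 4 + 8 = 12
N_3 = 4 + 12 = 16
N_4 = 4 + 16 = 20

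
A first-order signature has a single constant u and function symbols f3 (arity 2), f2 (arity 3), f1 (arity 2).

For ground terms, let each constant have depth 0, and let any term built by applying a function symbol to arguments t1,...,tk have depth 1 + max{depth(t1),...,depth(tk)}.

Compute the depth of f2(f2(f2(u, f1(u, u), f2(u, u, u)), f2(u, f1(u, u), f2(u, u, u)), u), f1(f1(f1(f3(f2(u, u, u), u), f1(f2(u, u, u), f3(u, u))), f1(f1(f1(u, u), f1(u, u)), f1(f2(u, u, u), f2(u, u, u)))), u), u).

depth(f1(u, u)) = 1 + max(0, 0) = 1
depth(f2(u, u, u)) = 1 + max(0, 0, 0) = 1
depth(f2(u, f1(u, u), f2(u, u, u))) = 1 + max(0, 1, 1) = 2
depth(f2(f2(u, f1(u, u), f2(u, u, u)), f2(u, f1(u, u), f2(u, u, u)), u)) = 1 + max(2, 2, 0) = 3
depth(f3(f2(u, u, u), u)) = 1 + max(1, 0) = 2
depth(f3(u, u)) = 1 + max(0, 0) = 1
depth(f1(f2(u, u, u), f3(u, u))) = 1 + max(1, 1) = 2
depth(f1(f3(f2(u, u, u), u), f1(f2(u, u, u), f3(u, u)))) = 1 + max(2, 2) = 3
depth(f1(f1(u, u), f1(u, u))) = 1 + max(1, 1) = 2
depth(f1(f2(u, u, u), f2(u, u, u))) = 1 + max(1, 1) = 2
depth(f1(f1(f1(u, u), f1(u, u)), f1(f2(u, u, u), f2(u, u, u)))) = 1 + max(2, 2) = 3
depth(f1(f1(f3(f2(u, u, u), u), f1(f2(u, u, u), f3(u, u))), f1(f1(f1(u, u), f1(u, u)), f1(f2(u, u, u), f2(u, u, u))))) = 1 + max(3, 3) = 4
depth(f1(f1(f1(f3(f2(u, u, u), u), f1(f2(u, u, u), f3(u, u))), f1(f1(f1(u, u), f1(u, u)), f1(f2(u, u, u), f2(u, u, u)))), u)) = 1 + max(4, 0) = 5
depth(f2(f2(f2(u, f1(u, u), f2(u, u, u)), f2(u, f1(u, u), f2(u, u, u)), u), f1(f1(f1(f3(f2(u, u, u), u), f1(f2(u, u, u), f3(u, u))), f1(f1(f1(u, u), f1(u, u)), f1(f2(u, u, u), f2(u, u, u)))), u), u)) = 1 + max(3, 5, 0) = 6

6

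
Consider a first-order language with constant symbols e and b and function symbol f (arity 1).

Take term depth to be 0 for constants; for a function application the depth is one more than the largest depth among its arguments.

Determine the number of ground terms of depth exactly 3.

2

Write N_k for the number of ground terms of depth ≤ k. A term of depth ≤ k is either a constant or a function symbol applied to arguments of depth ≤ k−1, so N_k = 2 + N_{k-1}.
N_0 = 2
N_1 = 2 + 2 = 4
N_2 = 2 + 4 = 6
N_3 = 2 + 6 = 8
Terms of depth exactly 3: N_3 − N_2 = 8 − 6 = 2.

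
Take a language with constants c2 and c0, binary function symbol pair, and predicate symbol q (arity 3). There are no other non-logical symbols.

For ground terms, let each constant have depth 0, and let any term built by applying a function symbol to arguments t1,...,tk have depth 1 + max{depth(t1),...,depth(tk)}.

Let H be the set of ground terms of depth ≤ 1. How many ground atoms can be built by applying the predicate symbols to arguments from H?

First count ground terms of depth ≤ 1.
Write N_k for the number of ground terms of depth ≤ k. A term of depth ≤ k is either a constant or a function symbol applied to arguments of depth ≤ k−1, so N_k = 2 + N_{k-1}^2.
N_0 = 2
N_1 = 2 + 2^2 = 6
So |H| = 6.
For each predicate symbol, the number of ground atoms is |H| raised to its arity; summing:
  q: 6^3 = 216
Total ground atoms: 216.

216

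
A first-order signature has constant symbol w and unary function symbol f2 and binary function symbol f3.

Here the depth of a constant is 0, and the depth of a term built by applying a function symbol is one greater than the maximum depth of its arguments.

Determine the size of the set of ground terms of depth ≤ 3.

183

If N_k denotes the number of depth-≤k ground terms, the 1 constant gives N_0 = 1, and each function symbol of arity r contributes N_{k-1}^r new terms at level k: N_k = 1 + N_{k-1} + N_{k-1}^2.
N_0 = 1
N_1 = 1 + 1 + 1^2 = 3
N_2 = 1 + 3 + 3^2 = 13
N_3 = 1 + 13 + 13^2 = 183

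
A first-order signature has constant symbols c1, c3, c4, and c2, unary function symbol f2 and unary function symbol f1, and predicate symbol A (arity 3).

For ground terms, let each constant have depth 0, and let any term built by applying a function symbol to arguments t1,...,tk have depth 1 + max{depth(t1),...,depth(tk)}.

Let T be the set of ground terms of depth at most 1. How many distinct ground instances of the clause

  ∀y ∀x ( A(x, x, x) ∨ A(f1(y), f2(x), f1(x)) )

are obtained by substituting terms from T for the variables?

Ground terms of depth ≤ 1:
  Let N_k count ground terms of depth at most k. Each non-constant term of depth ≤ k is some function symbol applied to depth-≤(k−1) arguments, giving N_k = 4 + N_{k-1} + N_{k-1}.
  N_0 = 4
  N_1 = 4 + 4 + 4 = 12
  Explicitly: c1, c3, c4, c2, f2(c1), f2(c3), f2(c4), f2(c2), f1(c1), f1(c3), f1(c4), f1(c2).
So there are 12 ground terms available for substitution.
The body mentions every one of the 2 quantified variables; since ground terms form a free algebra, no two substitutions collapse to the same formula.
Number of ground instances = 12^2 = 144.

144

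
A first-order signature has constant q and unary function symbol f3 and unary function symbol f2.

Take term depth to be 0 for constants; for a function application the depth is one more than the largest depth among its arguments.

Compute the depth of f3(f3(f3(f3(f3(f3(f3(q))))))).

7

depth(f3(q)) = 1 + depth(q) = 1 + 0 = 1
depth(f3(f3(q))) = 1 + depth(f3(q)) = 1 + 1 = 2
depth(f3(f3(f3(q)))) = 1 + depth(f3(f3(q))) = 1 + 2 = 3
depth(f3(f3(f3(f3(q))))) = 1 + depth(f3(f3(f3(q)))) = 1 + 3 = 4
depth(f3(f3(f3(f3(f3(q)))))) = 1 + depth(f3(f3(f3(f3(q))))) = 1 + 4 = 5
depth(f3(f3(f3(f3(f3(f3(q))))))) = 1 + depth(f3(f3(f3(f3(f3(q)))))) = 1 + 5 = 6
depth(f3(f3(f3(f3(f3(f3(f3(q)))))))) = 1 + depth(f3(f3(f3(f3(f3(f3(q))))))) = 1 + 6 = 7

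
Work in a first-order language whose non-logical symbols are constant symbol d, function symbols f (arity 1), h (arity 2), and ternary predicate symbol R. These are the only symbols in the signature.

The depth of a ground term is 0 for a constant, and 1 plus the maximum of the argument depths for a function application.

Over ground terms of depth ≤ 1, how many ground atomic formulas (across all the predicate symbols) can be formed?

27

First count ground terms of depth ≤ 1.
Write N_k for the number of ground terms of depth ≤ k. A term of depth ≤ k is either a constant or a function symbol applied to arguments of depth ≤ k−1, so N_k = 1 + N_{k-1} + N_{k-1}^2.
N_0 = 1
N_1 = 1 + 1 + 1^2 = 3
So |H| = 3.
For each predicate symbol, the number of ground atoms is |H| raised to its arity; summing:
  R: 3^3 = 27
Total ground atoms: 27.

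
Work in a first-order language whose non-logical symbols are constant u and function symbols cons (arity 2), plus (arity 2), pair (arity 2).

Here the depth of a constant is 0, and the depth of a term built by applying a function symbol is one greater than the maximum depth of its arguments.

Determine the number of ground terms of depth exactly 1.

3

If N_k denotes the number of depth-≤k ground terms, the 1 constant gives N_0 = 1, and each function symbol of arity r contributes N_{k-1}^r new terms at level k: N_k = 1 + N_{k-1}^2 + N_{k-1}^2 + N_{k-1}^2.
N_0 = 1
N_1 = 1 + 1^2 + 1^2 + 1^2 = 4
Terms of depth exactly 1: N_1 − N_0 = 4 − 1 = 3.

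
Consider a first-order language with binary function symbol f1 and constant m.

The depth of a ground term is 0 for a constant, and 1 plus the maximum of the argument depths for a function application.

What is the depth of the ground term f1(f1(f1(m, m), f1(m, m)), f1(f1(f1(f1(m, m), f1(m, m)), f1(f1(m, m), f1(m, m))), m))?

5

depth(f1(m, m)) = 1 + max(0, 0) = 1
depth(f1(f1(m, m), f1(m, m))) = 1 + max(1, 1) = 2
depth(f1(f1(f1(m, m), f1(m, m)), f1(f1(m, m), f1(m, m)))) = 1 + max(2, 2) = 3
depth(f1(f1(f1(f1(m, m), f1(m, m)), f1(f1(m, m), f1(m, m))), m)) = 1 + max(3, 0) = 4
depth(f1(f1(f1(m, m), f1(m, m)), f1(f1(f1(f1(m, m), f1(m, m)), f1(f1(m, m), f1(m, m))), m))) = 1 + max(2, 4) = 5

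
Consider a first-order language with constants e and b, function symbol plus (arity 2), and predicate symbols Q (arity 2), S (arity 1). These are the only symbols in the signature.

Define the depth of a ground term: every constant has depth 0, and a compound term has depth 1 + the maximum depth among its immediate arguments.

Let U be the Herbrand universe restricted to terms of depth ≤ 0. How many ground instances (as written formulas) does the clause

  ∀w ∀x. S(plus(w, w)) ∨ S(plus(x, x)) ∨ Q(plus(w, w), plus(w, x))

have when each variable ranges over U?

4

Ground terms of depth ≤ 0:
  If N_k denotes the number of depth-≤k ground terms, the 2 constants give N_0 = 2, and each function symbol of arity r contributes N_{k-1}^r new terms at level k: N_k = 2 + N_{k-1}^2.
  N_0 = 2
  Explicitly: e, b.
So there are 2 ground terms available for substitution.
There are 2 variables to instantiate (w, x), each occurring in at least one literal, so different choices give different ground instances.
Number of ground instances = 2^2 = 4.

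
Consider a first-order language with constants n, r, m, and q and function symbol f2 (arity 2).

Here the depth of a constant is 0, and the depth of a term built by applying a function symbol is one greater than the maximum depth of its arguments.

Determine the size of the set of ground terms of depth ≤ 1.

20

Write N_k for the number of ground terms of depth ≤ k. A term of depth ≤ k is either a constant or a function symbol applied to arguments of depth ≤ k−1, so N_k = 4 + N_{k-1}^2.
N_0 = 4
N_1 = 4 + 4^2 = 20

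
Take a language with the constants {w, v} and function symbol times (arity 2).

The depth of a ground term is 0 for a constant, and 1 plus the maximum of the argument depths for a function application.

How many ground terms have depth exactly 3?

1408

Write N_k for the number of ground terms of depth ≤ k. A term of depth ≤ k is either a constant or a function symbol applied to arguments of depth ≤ k−1, so N_k = 2 + N_{k-1}^2.
N_0 = 2
N_1 = 2 + 2^2 = 6
N_2 = 2 + 6^2 = 38
N_3 = 2 + 38^2 = 1446
Terms of depth exactly 3: N_3 − N_2 = 1446 − 38 = 1408.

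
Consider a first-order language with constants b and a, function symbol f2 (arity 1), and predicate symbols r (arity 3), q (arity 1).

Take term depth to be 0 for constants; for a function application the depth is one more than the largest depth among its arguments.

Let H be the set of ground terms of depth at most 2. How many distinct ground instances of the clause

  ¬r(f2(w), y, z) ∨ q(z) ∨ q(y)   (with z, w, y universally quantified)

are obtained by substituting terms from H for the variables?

Ground terms of depth ≤ 2:
  Count level by level. With function symbols f2/1, the terms of depth ≤ k are the 2 constants together with each function applied to depth-≤(k−1) tuples, so N_k = 2 + N_{k-1}.
  N_0 = 2
  N_1 = 2 + 2 = 4
  N_2 = 2 + 4 = 6
  Explicitly: b, a, f2(b), f2(a), f2(f2(b)), f2(f2(a)).
So there are 6 ground terms available for substitution.
There are 3 variables to instantiate (z, w, y), each occurring in at least one literal, so different choices give different ground instances.
Number of ground instances = 6^3 = 216.

216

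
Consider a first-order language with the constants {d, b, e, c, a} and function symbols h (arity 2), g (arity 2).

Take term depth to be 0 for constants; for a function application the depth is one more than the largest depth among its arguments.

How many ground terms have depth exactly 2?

6000

If N_k denotes the number of depth-≤k ground terms, the 5 constants give N_0 = 5, and each function symbol of arity r contributes N_{k-1}^r new terms at level k: N_k = 5 + N_{k-1}^2 + N_{k-1}^2.
N_0 = 5
N_1 = 5 + 5^2 + 5^2 = 55
N_2 = 5 + 55^2 + 55^2 = 6055
Terms of depth exactly 2: N_2 − N_1 = 6055 − 55 = 6000.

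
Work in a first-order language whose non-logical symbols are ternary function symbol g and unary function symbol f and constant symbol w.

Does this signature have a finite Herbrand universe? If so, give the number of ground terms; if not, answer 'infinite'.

infinite

The signature has at least one function symbol (g, arity 3) and at least one constant (w).
Iterating g gives infinitely many distinct ground terms: w, g(w, w, w), g(g(w, w, w), g(w, w, w), g(w, w, w)), ...
So the Herbrand universe is infinite.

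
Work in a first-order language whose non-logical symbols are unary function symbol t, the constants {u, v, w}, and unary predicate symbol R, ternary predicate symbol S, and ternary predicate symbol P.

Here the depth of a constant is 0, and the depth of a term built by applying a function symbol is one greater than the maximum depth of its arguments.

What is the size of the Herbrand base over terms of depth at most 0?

First count ground terms of depth ≤ 0.
Let N_k count ground terms of depth at most k. Each non-constant term of depth ≤ k is some function symbol applied to depth-≤(k−1) arguments, giving N_k = 3 + N_{k-1}.
N_0 = 3
So |H| = 3.
Ground atoms are formed by filling each argument slot of a predicate with a term from H, so an r-ary predicate gives |H|^r atoms:
  R: 3;  S: 3^3 = 27;  P: 3^3 = 27
Total ground atoms: 3 + 27 + 27 = 57.

57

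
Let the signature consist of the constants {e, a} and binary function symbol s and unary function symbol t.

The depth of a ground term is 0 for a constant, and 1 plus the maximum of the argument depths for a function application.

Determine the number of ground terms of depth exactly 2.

66

Let N_k count ground terms of depth at most k. Each non-constant term of depth ≤ k is some function symbol applied to depth-≤(k−1) arguments, giving N_k = 2 + N_{k-1}^2 + N_{k-1}.
N_0 = 2
N_1 = 2 + 2^2 + 2 = 8
N_2 = 2 + 8^2 + 8 = 74
Terms of depth exactly 2: N_2 − N_1 = 74 − 8 = 66.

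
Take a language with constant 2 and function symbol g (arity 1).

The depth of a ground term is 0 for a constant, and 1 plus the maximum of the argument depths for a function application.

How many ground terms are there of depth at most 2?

3

If N_k denotes the number of depth-≤k ground terms, the 1 constant gives N_0 = 1, and each function symbol of arity r contributes N_{k-1}^r new terms at level k: N_k = 1 + N_{k-1}.
N_0 = 1
N_1 = 1 + 1 = 2
N_2 = 1 + 2 = 3
Explicitly: 2, g(2), g(g(2)).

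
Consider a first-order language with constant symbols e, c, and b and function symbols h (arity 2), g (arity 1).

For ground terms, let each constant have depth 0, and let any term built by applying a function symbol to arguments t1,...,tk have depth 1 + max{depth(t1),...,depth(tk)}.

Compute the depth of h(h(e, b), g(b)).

2

depth(h(e, b)) = 1 + max(0, 0) = 1
depth(g(b)) = 1 + depth(b) = 1 + 0 = 1
depth(h(h(e, b), g(b))) = 1 + max(1, 1) = 2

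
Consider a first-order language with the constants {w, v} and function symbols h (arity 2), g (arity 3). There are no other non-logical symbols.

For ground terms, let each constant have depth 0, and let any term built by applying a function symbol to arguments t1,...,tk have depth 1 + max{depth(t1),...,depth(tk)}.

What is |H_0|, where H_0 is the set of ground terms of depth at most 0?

2

Let N_k = |{terms of depth ≤ k}|. Then N_0 = 2 and N_k = 2 + N_{k-1}^2 + N_{k-1}^3 for k ≥ 1 (one summand per function symbol, arity giving the exponent).
N_0 = 2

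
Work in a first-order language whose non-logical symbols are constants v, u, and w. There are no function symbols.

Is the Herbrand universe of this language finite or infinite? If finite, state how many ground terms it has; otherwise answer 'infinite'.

3

There are no function symbols, so every ground term is one of the 3 constants.
The Herbrand universe is {v, u, w}, which is finite with 3 elements.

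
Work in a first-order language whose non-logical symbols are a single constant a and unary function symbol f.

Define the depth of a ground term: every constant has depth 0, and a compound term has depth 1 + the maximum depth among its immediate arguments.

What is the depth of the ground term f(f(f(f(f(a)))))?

5

depth(f(a)) = 1 + depth(a) = 1 + 0 = 1
depth(f(f(a))) = 1 + depth(f(a)) = 1 + 1 = 2
depth(f(f(f(a)))) = 1 + depth(f(f(a))) = 1 + 2 = 3
depth(f(f(f(f(a))))) = 1 + depth(f(f(f(a)))) = 1 + 3 = 4
depth(f(f(f(f(f(a)))))) = 1 + depth(f(f(f(f(a))))) = 1 + 4 = 5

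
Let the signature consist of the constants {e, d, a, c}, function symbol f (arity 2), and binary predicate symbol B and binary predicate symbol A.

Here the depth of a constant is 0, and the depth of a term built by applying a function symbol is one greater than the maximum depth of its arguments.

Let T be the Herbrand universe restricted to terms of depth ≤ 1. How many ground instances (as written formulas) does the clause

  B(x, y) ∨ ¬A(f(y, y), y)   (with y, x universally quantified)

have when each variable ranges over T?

400

Ground terms of depth ≤ 1:
  Write N_k for the number of ground terms of depth ≤ k. A term of depth ≤ k is either a constant or a function symbol applied to arguments of depth ≤ k−1, so N_k = 4 + N_{k-1}^2.
  N_0 = 4
  N_1 = 4 + 4^2 = 20
So there are 20 ground terms available for substitution.
Each of y, x ranges independently over the available ground terms, and distinct assignments produce distinct instances.
Number of ground instances = 20^2 = 400.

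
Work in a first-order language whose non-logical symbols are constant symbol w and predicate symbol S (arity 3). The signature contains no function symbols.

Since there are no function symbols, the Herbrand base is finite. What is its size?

1

With no function symbols, the Herbrand universe is just the 1 constant.
Ground atoms per predicate: S: 1^3 = 1.
Herbrand base size = 1 = 1.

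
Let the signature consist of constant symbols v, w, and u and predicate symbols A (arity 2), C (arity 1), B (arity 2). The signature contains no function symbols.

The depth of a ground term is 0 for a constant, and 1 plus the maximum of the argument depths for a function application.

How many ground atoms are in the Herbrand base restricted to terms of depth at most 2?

First count ground terms of depth ≤ 2.
With no function symbols every ground term is a constant, so there are exactly 3 ground terms at every depth bound.
N_0 = 3
N_1 = 3
N_2 = 3
Explicitly: v, w, u.
So |H| = 3.
A ground atom is a predicate applied to a tuple of terms from H, so the count is the sum over predicates of |H|^arity:
  A: 3^2 = 9;  C: 3;  B: 3^2 = 9
Total ground atoms: 9 + 3 + 9 = 21.

21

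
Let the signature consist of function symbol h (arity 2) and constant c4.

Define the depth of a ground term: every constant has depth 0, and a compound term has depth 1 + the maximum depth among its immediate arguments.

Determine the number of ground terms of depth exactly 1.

Count level by level. With function symbols h/2, the terms of depth ≤ k are the 1 constant together with each function applied to depth-≤(k−1) tuples, so N_k = 1 + N_{k-1}^2.
N_0 = 1
N_1 = 1 + 1^2 = 2
Terms of depth exactly 1: N_1 − N_0 = 2 − 1 = 1.

1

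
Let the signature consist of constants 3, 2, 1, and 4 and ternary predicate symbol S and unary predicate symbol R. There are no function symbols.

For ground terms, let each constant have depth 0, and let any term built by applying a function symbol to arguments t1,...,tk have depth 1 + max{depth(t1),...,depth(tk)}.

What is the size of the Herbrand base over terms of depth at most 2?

First count ground terms of depth ≤ 2.
With no function symbols every ground term is a constant, so there are exactly 4 ground terms at every depth bound.
N_0 = 4
N_1 = 4
N_2 = 4
Explicitly: 3, 2, 1, 4.
So |H| = 4.
A ground atom is a predicate applied to a tuple of terms from H, so the count is the sum over predicates of |H|^arity:
  S: 4^3 = 64;  R: 4
Total ground atoms: 64 + 4 = 68.

68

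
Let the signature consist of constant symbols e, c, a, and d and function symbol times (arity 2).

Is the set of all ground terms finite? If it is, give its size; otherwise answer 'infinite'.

The signature has at least one function symbol (times, arity 2) and at least one constant (e).
Iterating times gives infinitely many distinct ground terms: e, times(e, e), times(times(e, e), times(e, e)), ...
So the Herbrand universe is infinite.

infinite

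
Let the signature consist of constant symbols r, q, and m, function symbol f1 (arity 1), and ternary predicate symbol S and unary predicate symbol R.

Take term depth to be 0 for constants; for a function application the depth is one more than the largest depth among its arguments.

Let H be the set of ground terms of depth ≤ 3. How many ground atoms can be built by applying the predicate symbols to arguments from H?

1740

First count ground terms of depth ≤ 3.
Let N_k count ground terms of depth at most k. Each non-constant term of depth ≤ k is some function symbol applied to depth-≤(k−1) arguments, giving N_k = 3 + N_{k-1}.
N_0 = 3
N_1 = 3 + 3 = 6
N_2 = 3 + 6 = 9
N_3 = 3 + 9 = 12
Explicitly: r, q, m, f1(r), f1(q), f1(m), f1(f1(r)), f1(f1(q)), f1(f1(m)), f1(f1(f1(r))), f1(f1(f1(q))), f1(f1(f1(m))).
So |H| = 12.
For each predicate symbol, the number of ground atoms is |H| raised to its arity; summing:
  S: 12^3 = 1728;  R: 12
Total ground atoms: 1728 + 12 = 1740.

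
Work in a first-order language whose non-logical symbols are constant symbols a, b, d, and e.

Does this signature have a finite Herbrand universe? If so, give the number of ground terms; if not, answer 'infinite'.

There are no function symbols, so every ground term is one of the 4 constants.
The Herbrand universe is {a, b, d, e}, which is finite with 4 elements.

4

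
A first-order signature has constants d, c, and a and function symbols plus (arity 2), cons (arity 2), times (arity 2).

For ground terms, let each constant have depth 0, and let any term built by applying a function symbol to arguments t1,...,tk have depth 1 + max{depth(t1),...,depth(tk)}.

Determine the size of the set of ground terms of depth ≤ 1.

Count level by level. With function symbols plus/2, cons/2, times/2, the terms of depth ≤ k are the 3 constants together with each function applied to depth-≤(k−1) tuples, so N_k = 3 + N_{k-1}^2 + N_{k-1}^2 + N_{k-1}^2.
N_0 = 3
N_1 = 3 + 3^2 + 3^2 + 3^2 = 30

30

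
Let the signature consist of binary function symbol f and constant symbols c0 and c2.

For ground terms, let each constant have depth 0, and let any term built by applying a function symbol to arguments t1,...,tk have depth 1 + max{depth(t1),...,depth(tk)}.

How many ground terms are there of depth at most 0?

Let N_k count ground terms of depth at most k. Each non-constant term of depth ≤ k is some function symbol applied to depth-≤(k−1) arguments, giving N_k = 2 + N_{k-1}^2.
N_0 = 2

2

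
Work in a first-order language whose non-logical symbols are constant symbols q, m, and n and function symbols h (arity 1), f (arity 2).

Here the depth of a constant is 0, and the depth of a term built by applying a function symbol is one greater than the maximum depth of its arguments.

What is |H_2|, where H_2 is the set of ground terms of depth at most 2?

243

If N_k denotes the number of depth-≤k ground terms, the 3 constants give N_0 = 3, and each function symbol of arity r contributes N_{k-1}^r new terms at level k: N_k = 3 + N_{k-1} + N_{k-1}^2.
N_0 = 3
N_1 = 3 + 3 + 3^2 = 15
N_2 = 3 + 15 + 15^2 = 243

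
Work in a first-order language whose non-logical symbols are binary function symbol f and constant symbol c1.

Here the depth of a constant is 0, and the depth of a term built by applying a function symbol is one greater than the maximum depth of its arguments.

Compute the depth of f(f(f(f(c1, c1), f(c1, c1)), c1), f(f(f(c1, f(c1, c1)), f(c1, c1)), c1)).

5

depth(f(c1, c1)) = 1 + max(0, 0) = 1
depth(f(f(c1, c1), f(c1, c1))) = 1 + max(1, 1) = 2
depth(f(f(f(c1, c1), f(c1, c1)), c1)) = 1 + max(2, 0) = 3
depth(f(c1, f(c1, c1))) = 1 + max(0, 1) = 2
depth(f(f(c1, f(c1, c1)), f(c1, c1))) = 1 + max(2, 1) = 3
depth(f(f(f(c1, f(c1, c1)), f(c1, c1)), c1)) = 1 + max(3, 0) = 4
depth(f(f(f(f(c1, c1), f(c1, c1)), c1), f(f(f(c1, f(c1, c1)), f(c1, c1)), c1))) = 1 + max(3, 4) = 5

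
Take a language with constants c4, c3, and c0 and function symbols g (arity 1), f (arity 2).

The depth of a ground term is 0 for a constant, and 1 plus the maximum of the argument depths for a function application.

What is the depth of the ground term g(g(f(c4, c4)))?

3

depth(f(c4, c4)) = 1 + max(0, 0) = 1
depth(g(f(c4, c4))) = 1 + depth(f(c4, c4)) = 1 + 1 = 2
depth(g(g(f(c4, c4)))) = 1 + depth(g(f(c4, c4))) = 1 + 2 = 3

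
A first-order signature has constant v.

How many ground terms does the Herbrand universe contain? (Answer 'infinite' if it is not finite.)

1

There are no function symbols, so the only ground term is the single constant.
The Herbrand universe is {v}, finite with 1 element.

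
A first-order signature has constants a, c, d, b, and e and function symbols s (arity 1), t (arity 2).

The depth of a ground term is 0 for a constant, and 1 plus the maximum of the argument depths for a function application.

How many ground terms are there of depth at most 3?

1601495

Write N_k for the number of ground terms of depth ≤ k. A term of depth ≤ k is either a constant or a function symbol applied to arguments of depth ≤ k−1, so N_k = 5 + N_{k-1} + N_{k-1}^2.
N_0 = 5
N_1 = 5 + 5 + 5^2 = 35
N_2 = 5 + 35 + 35^2 = 1265
N_3 = 5 + 1265 + 1265^2 = 1601495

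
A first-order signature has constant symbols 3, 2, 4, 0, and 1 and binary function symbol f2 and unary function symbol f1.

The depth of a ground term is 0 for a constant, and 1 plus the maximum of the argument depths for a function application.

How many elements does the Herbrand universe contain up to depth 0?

5

Count level by level. With function symbols f2/2, f1/1, the terms of depth ≤ k are the 5 constants together with each function applied to depth-≤(k−1) tuples, so N_k = 5 + N_{k-1}^2 + N_{k-1}.
N_0 = 5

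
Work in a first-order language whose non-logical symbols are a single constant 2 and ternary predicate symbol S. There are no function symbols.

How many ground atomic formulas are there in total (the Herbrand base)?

1

With no function symbols, the Herbrand universe is just the 1 constant.
Ground atoms per predicate: S: 1^3 = 1.
Herbrand base size = 1 = 1.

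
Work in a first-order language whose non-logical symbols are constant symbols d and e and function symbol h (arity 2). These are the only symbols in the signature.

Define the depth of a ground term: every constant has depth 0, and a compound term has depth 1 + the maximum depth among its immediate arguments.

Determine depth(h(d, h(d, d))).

depth(h(d, d)) = 1 + max(0, 0) = 1
depth(h(d, h(d, d))) = 1 + max(0, 1) = 2

2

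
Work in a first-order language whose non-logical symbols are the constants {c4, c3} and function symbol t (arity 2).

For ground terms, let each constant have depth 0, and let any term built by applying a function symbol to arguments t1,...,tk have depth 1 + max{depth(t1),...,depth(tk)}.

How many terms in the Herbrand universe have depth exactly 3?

Let N_k count ground terms of depth at most k. Each non-constant term of depth ≤ k is some function symbol applied to depth-≤(k−1) arguments, giving N_k = 2 + N_{k-1}^2.
N_0 = 2
N_1 = 2 + 2^2 = 6
N_2 = 2 + 6^2 = 38
N_3 = 2 + 38^2 = 1446
Terms of depth exactly 3: N_3 − N_2 = 1446 − 38 = 1408.

1408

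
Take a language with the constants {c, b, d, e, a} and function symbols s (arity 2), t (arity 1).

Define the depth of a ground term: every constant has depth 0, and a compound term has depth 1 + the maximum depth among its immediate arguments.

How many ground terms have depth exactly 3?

Let N_k = |{terms of depth ≤ k}|. Then N_0 = 5 and N_k = 5 + N_{k-1}^2 + N_{k-1} for k ≥ 1 (one summand per function symbol, arity giving the exponent).
N_0 = 5
N_1 = 5 + 5^2 + 5 = 35
N_2 = 5 + 35^2 + 35 = 1265
N_3 = 5 + 1265^2 + 1265 = 1601495
Terms of depth exactly 3: N_3 − N_2 = 1601495 − 1265 = 1600230.

1600230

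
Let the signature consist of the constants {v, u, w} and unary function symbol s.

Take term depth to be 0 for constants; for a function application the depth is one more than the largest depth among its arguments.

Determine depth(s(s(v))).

2

depth(s(v)) = 1 + depth(v) = 1 + 0 = 1
depth(s(s(v))) = 1 + depth(s(v)) = 1 + 1 = 2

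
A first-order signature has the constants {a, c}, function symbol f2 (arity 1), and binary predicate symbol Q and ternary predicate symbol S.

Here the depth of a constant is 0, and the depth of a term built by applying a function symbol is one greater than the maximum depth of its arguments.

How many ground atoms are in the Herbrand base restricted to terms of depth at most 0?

12

First count ground terms of depth ≤ 0.
Let N_k = |{terms of depth ≤ k}|. Then N_0 = 2 and N_k = 2 + N_{k-1} for k ≥ 1 (one summand per function symbol, arity giving the exponent).
N_0 = 2
Explicitly: a, c.
So |H| = 2.
A ground atom is a predicate applied to a tuple of terms from H, so the count is the sum over predicates of |H|^arity:
  Q: 2^2 = 4;  S: 2^3 = 8
Total ground atoms: 4 + 8 = 12.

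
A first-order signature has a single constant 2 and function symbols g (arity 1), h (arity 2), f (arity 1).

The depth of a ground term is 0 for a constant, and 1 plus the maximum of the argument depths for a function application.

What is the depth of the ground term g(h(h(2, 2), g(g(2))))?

4

depth(h(2, 2)) = 1 + max(0, 0) = 1
depth(g(2)) = 1 + depth(2) = 1 + 0 = 1
depth(g(g(2))) = 1 + depth(g(2)) = 1 + 1 = 2
depth(h(h(2, 2), g(g(2)))) = 1 + max(1, 2) = 3
depth(g(h(h(2, 2), g(g(2))))) = 1 + depth(h(h(2, 2), g(g(2)))) = 1 + 3 = 4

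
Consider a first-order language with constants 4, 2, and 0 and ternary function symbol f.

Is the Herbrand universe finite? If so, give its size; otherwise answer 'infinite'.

The signature has at least one function symbol (f, arity 3) and at least one constant (4).
Iterating f gives infinitely many distinct ground terms: 4, f(4, 4, 4), f(f(4, 4, 4), f(4, 4, 4), f(4, 4, 4)), ...
So the Herbrand universe is infinite.

infinite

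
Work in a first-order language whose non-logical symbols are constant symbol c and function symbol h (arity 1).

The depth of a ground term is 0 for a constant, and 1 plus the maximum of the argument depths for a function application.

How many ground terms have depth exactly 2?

1

Let N_k count ground terms of depth at most k. Each non-constant term of depth ≤ k is some function symbol applied to depth-≤(k−1) arguments, giving N_k = 1 + N_{k-1}.
N_0 = 1
N_1 = 1 + 1 = 2
N_2 = 1 + 2 = 3
Terms of depth exactly 2: N_2 − N_1 = 3 − 2 = 1.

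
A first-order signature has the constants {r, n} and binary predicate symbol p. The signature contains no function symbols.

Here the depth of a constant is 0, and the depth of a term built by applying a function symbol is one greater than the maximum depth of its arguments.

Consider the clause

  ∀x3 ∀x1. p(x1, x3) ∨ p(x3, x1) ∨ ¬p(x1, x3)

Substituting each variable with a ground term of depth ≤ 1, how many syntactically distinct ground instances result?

4

Ground terms of depth ≤ 1:
  With no function symbols every ground term is a constant, so there are exactly 2 ground terms at every depth bound.
  N_0 = 2
  N_1 = 2
So there are 2 ground terms available for substitution.
The clause has 2 distinct variables (x3, x1), each appearing in the body. In the free term algebra distinct substitutions yield syntactically distinct ground instances.
Number of ground instances = 2^2 = 4.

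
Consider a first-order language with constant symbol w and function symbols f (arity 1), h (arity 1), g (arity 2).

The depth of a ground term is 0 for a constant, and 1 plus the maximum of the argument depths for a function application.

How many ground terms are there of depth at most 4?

Write N_k for the number of ground terms of depth ≤ k. A term of depth ≤ k is either a constant or a function symbol applied to arguments of depth ≤ k−1, so N_k = 1 + N_{k-1} + N_{k-1} + N_{k-1}^2.
N_0 = 1
N_1 = 1 + 1 + 1 + 1^2 = 4
N_2 = 1 + 4 + 4 + 4^2 = 25
N_3 = 1 + 25 + 25 + 25^2 = 676
N_4 = 1 + 676 + 676 + 676^2 = 458329

458329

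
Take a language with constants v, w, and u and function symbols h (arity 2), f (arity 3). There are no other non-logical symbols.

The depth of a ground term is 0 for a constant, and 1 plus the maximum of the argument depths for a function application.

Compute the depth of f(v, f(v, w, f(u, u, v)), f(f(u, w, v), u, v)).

3

depth(f(u, u, v)) = 1 + max(0, 0, 0) = 1
depth(f(v, w, f(u, u, v))) = 1 + max(0, 0, 1) = 2
depth(f(u, w, v)) = 1 + max(0, 0, 0) = 1
depth(f(f(u, w, v), u, v)) = 1 + max(1, 0, 0) = 2
depth(f(v, f(v, w, f(u, u, v)), f(f(u, w, v), u, v))) = 1 + max(0, 2, 2) = 3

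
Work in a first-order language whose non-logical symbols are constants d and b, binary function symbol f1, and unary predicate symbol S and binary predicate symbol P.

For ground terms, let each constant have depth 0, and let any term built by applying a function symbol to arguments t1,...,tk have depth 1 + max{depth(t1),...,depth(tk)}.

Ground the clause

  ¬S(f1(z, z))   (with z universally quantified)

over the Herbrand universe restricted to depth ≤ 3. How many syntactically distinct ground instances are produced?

1446

Ground terms of depth ≤ 3:
  If N_k denotes the number of depth-≤k ground terms, the 2 constants give N_0 = 2, and each function symbol of arity r contributes N_{k-1}^r new terms at level k: N_k = 2 + N_{k-1}^2.
  N_0 = 2
  N_1 = 2 + 2^2 = 6
  N_2 = 2 + 6^2 = 38
  N_3 = 2 + 38^2 = 1446
So there are 1446 ground terms available for substitution.
The clause has 1 distinct variable (z), which appears in the body. In the free term algebra distinct substitutions yield syntactically distinct ground instances.
Number of ground instances = 1446.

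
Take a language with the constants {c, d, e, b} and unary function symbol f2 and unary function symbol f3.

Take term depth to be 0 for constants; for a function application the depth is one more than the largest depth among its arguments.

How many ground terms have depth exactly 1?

8

If N_k denotes the number of depth-≤k ground terms, the 4 constants give N_0 = 4, and each function symbol of arity r contributes N_{k-1}^r new terms at level k: N_k = 4 + N_{k-1} + N_{k-1}.
N_0 = 4
N_1 = 4 + 4 + 4 = 12
Terms of depth exactly 1: N_1 − N_0 = 12 − 4 = 8.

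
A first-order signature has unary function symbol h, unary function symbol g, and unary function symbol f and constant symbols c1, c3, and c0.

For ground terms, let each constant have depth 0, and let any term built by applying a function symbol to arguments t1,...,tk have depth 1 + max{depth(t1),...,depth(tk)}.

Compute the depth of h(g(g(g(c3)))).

depth(g(c3)) = 1 + depth(c3) = 1 + 0 = 1
depth(g(g(c3))) = 1 + depth(g(c3)) = 1 + 1 = 2
depth(g(g(g(c3)))) = 1 + depth(g(g(c3))) = 1 + 2 = 3
depth(h(g(g(g(c3))))) = 1 + depth(g(g(g(c3)))) = 1 + 3 = 4

4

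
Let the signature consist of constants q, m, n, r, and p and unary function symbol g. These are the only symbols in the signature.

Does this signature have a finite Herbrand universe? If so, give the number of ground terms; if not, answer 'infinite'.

The signature has at least one function symbol (g, arity 1) and at least one constant (q).
Iterating g gives infinitely many distinct ground terms: q, g(q), g(g(q)), ...
So the Herbrand universe is infinite.

infinite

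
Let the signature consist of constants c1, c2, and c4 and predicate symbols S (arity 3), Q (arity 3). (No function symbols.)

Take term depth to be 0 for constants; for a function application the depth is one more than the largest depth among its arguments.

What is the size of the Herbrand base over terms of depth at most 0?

54

First count ground terms of depth ≤ 0.
With no function symbols every ground term is a constant, so there are exactly 3 ground terms at every depth bound.
N_0 = 3
Explicitly: c1, c2, c4.
So |H| = 3.
Each predicate of arity r yields |H|^r ground atoms (one per choice of an r-tuple from H):
  S: 3^3 = 27;  Q: 3^3 = 27
Total ground atoms: 27 + 27 = 54.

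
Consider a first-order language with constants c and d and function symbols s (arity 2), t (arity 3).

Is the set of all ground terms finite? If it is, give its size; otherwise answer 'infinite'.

The signature has at least one function symbol (s, arity 2) and at least one constant (c).
Iterating s gives infinitely many distinct ground terms: c, s(c, c), s(s(c, c), s(c, c)), ...
So the Herbrand universe is infinite.

infinite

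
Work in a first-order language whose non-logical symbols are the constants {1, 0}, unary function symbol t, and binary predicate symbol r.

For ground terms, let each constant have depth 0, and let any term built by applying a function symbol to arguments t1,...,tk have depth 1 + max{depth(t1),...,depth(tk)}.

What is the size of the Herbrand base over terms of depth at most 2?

36

First count ground terms of depth ≤ 2.
Let N_k count ground terms of depth at most k. Each non-constant term of depth ≤ k is some function symbol applied to depth-≤(k−1) arguments, giving N_k = 2 + N_{k-1}.
N_0 = 2
N_1 = 2 + 2 = 4
N_2 = 2 + 4 = 6
So |H| = 6.
Each predicate of arity r yields |H|^r ground atoms (one per choice of an r-tuple from H):
  r: 6^2 = 36
Total ground atoms: 36.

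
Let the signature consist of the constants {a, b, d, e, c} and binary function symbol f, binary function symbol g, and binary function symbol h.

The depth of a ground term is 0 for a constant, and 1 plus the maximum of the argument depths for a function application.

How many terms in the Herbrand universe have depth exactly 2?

Count level by level. With function symbols f/2, g/2, h/2, the terms of depth ≤ k are the 5 constants together with each function applied to depth-≤(k−1) tuples, so N_k = 5 + N_{k-1}^2 + N_{k-1}^2 + N_{k-1}^2.
N_0 = 5
N_1 = 5 + 5^2 + 5^2 + 5^2 = 80
N_2 = 5 + 80^2 + 80^2 + 80^2 = 19205
Terms of depth exactly 2: N_2 − N_1 = 19205 − 80 = 19125.

19125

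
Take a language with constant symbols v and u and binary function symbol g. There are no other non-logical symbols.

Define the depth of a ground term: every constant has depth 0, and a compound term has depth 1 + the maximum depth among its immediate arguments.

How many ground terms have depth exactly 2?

Write N_k for the number of ground terms of depth ≤ k. A term of depth ≤ k is either a constant or a function symbol applied to arguments of depth ≤ k−1, so N_k = 2 + N_{k-1}^2.
N_0 = 2
N_1 = 2 + 2^2 = 6
N_2 = 2 + 6^2 = 38
Terms of depth exactly 2: N_2 − N_1 = 38 − 6 = 32.

32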